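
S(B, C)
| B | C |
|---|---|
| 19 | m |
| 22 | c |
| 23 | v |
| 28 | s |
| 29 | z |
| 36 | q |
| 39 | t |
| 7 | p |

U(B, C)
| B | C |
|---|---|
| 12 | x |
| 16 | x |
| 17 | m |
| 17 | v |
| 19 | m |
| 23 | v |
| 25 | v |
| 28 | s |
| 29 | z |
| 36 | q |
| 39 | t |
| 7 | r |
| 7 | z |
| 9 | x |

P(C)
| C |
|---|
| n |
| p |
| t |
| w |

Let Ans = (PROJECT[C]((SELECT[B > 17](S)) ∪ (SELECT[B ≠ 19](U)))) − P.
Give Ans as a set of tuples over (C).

σ[B > 17]: keep tuples satisfying B > 17 → {(19, m), (22, c), (23, v), (28, s), (29, z), (36, q), (39, t)}
σ[B ≠ 19]: keep tuples satisfying B ≠ 19 → {(12, x), (16, x), (17, m), (17, v), (23, v), (25, v), (28, s), (29, z), (36, q), (39, t), (7, r), (7, z), (9, x)}
Taking the union: {(12, x), (16, x), (17, m), (17, v), (19, m), (22, c), (23, v), (25, v), (28, s), (29, z), (36, q), (39, t), (7, r), (7, z), (9, x)}
π[C]: project onto (C) (6 duplicate(s) eliminated) → {c, m, q, r, s, t, v, x, z}
Taking the difference: {c, m, q, r, s, v, x, z}

{c, m, q, r, s, v, x, z}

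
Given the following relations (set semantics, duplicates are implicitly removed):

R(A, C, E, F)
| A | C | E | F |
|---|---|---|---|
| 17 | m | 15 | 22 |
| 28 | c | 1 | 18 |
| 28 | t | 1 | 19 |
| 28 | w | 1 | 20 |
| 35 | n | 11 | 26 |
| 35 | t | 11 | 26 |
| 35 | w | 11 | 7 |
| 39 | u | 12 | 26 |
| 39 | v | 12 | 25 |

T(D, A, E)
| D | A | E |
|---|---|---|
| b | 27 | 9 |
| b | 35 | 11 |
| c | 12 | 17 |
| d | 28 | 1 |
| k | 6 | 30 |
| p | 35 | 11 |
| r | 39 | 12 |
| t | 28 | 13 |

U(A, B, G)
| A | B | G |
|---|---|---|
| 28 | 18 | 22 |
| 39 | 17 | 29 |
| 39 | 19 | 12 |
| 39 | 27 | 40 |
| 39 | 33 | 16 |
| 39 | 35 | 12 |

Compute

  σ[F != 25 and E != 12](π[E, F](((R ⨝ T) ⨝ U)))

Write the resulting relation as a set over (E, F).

Natural join on A, E: {(28, c, 1, 18, d), (28, t, 1, 19, d), (28, w, 1, 20, d), (35, n, 11, 26, b), (35, n, 11, 26, p), (35, t, 11, 26, b), (35, t, 11, 26, p), (35, w, 11, 7, b), (35, w, 11, 7, p), (39, u, 12, 26, r), (39, v, 12, 25, r)}
Natural join on A: {(28, c, 1, 18, d, 18, 22), (28, t, 1, 19, d, 18, 22), (28, w, 1, 20, d, 18, 22), (39, u, 12, 26, r, 17, 29), (39, u, 12, 26, r, 19, 12), (39, u, 12, 26, r, 27, 40), (39, u, 12, 26, r, 33, 16), (39, u, 12, 26, r, 35, 12), (39, v, 12, 25, r, 17, 29), (39, v, 12, 25, r, 19, 12), (39, v, 12, 25, r, 27, 40), (39, v, 12, 25, r, 33, 16), (39, v, 12, 25, r, 35, 12)}
π[E, F]: project onto (E, F) (8 duplicate(s) eliminated) → {(1, 18), (1, 19), (1, 20), (12, 25), (12, 26)}
σ[F != 25 and E != 12]: keep tuples satisfying F != 25 and E != 12 → {(1, 18), (1, 19), (1, 20)}

{(1, 18), (1, 19), (1, 20)}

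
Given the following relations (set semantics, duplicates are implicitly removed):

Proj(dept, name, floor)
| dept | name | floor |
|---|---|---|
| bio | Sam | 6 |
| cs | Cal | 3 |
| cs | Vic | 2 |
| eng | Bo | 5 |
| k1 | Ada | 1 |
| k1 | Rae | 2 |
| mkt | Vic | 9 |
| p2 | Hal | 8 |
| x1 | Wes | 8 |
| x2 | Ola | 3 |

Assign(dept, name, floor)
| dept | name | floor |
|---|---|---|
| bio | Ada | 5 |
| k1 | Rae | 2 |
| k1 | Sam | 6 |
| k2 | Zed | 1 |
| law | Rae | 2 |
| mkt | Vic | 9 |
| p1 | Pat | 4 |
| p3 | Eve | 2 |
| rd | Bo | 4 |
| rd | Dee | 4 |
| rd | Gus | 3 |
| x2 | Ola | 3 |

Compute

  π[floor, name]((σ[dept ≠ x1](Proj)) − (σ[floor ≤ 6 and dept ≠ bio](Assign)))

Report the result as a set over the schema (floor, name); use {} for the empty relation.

{(1, Ada), (2, Vic), (3, Cal), (5, Bo), (6, Sam), (8, Hal), (9, Vic)}

σ[dept ≠ x1]: keep tuples satisfying dept ≠ x1 → {(bio, Sam, 6), (cs, Cal, 3), (cs, Vic, 2), (eng, Bo, 5), (k1, Ada, 1), (k1, Rae, 2), (mkt, Vic, 9), (p2, Hal, 8), (x2, Ola, 3)}
σ[floor ≤ 6 and dept ≠ bio]: keep tuples satisfying floor ≤ 6 and dept ≠ bio → {(k1, Rae, 2), (k1, Sam, 6), (k2, Zed, 1), (law, Rae, 2), (p1, Pat, 4), (p3, Eve, 2), (rd, Bo, 4), (rd, Dee, 4), (rd, Gus, 3), (x2, Ola, 3)}
Set difference of the two operands is {(bio, Sam, 6), (cs, Cal, 3), (cs, Vic, 2), (eng, Bo, 5), (k1, Ada, 1), (mkt, Vic, 9), (p2, Hal, 8)}.
π_{floor, name} gives {(1, Ada), (2, Vic), (3, Cal), (5, Bo), (6, Sam), (8, Hal), (9, Vic)}.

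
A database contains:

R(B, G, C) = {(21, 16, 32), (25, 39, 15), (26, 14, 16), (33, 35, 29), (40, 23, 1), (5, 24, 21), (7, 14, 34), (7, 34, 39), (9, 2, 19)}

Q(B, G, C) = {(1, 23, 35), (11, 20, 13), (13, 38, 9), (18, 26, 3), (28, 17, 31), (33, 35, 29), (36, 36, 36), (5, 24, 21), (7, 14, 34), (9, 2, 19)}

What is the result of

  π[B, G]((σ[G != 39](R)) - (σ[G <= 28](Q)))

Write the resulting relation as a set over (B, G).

Selection G != 39: {(21, 16, 32), (26, 14, 16), (33, 35, 29), (40, 23, 1), (5, 24, 21), (7, 14, 34), (7, 34, 39), (9, 2, 19)}
Selection G <= 28: {(1, 23, 35), (11, 20, 13), (18, 26, 3), (28, 17, 31), (5, 24, 21), (7, 14, 34), (9, 2, 19)}
Difference: {(21, 16, 32), (26, 14, 16), (33, 35, 29), (40, 23, 1), (5, 24, 21), (7, 14, 34), (7, 34, 39), (9, 2, 19)} with {(1, 23, 35), (11, 20, 13), (18, 26, 3), (28, 17, 31), (5, 24, 21), (7, 14, 34), (9, 2, 19)} → {(21, 16, 32), (26, 14, 16), (33, 35, 29), (40, 23, 1), (7, 34, 39)}
π_{B, G} gives {(21, 16), (26, 14), (33, 35), (40, 23), (7, 34)}.

{(21, 16), (26, 14), (33, 35), (40, 23), (7, 34)}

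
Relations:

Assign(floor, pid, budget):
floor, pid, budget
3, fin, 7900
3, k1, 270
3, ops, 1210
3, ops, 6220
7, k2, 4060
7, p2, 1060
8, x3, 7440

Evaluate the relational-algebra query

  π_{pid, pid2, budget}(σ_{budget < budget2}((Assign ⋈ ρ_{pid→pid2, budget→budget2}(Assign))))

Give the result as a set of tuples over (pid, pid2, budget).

{(k1, fin, 270), (k1, ops, 270), (ops, fin, 1210), (ops, fin, 6220), (ops, ops, 1210), (p2, k2, 1060)}

ρ[pid→pid2, budget→budget2]: schema becomes (floor, pid2, budget2); tuples unchanged.
Assign ⋈ ρ_{pid→pid2, budget→budget2}(Assign) (natural join on floor): {(3, fin, 7900, fin, 7900), (3, fin, 7900, k1, 270), (3, fin, 7900, ops, 1210), (3, fin, 7900, ops, 6220), (3, k1, 270, fin, 7900), (3, k1, 270, k1, 270), (3, k1, 270, ops, 1210), (3, k1, 270, ops, 6220), (3, ops, 1210, fin, 7900), (3, ops, 1210, k1, 270), (3, ops, 1210, ops, 1210), (3, ops, 1210, ops, 6220), (3, ops, 6220, fin, 7900), (3, ops, 6220, k1, 270), (3, ops, 6220, ops, 1210), (3, ops, 6220, ops, 6220), (7, k2, 4060, k2, 4060), (7, k2, 4060, p2, 1060), (7, p2, 1060, k2, 4060), (7, p2, 1060, p2, 1060), (8, x3, 7440, x3, 7440)}
σ[budget < budget2]: keep tuples satisfying budget < budget2 → {(3, k1, 270, fin, 7900), (3, k1, 270, ops, 1210), (3, k1, 270, ops, 6220), (3, ops, 1210, fin, 7900), (3, ops, 1210, ops, 6220), (3, ops, 6220, fin, 7900), (7, p2, 1060, k2, 4060)}
Projecting to pid, pid2, budget (1 duplicate(s) eliminated): {(k1, fin, 270), (k1, ops, 270), (ops, fin, 1210), (ops, fin, 6220), (ops, ops, 1210), (p2, k2, 1060)}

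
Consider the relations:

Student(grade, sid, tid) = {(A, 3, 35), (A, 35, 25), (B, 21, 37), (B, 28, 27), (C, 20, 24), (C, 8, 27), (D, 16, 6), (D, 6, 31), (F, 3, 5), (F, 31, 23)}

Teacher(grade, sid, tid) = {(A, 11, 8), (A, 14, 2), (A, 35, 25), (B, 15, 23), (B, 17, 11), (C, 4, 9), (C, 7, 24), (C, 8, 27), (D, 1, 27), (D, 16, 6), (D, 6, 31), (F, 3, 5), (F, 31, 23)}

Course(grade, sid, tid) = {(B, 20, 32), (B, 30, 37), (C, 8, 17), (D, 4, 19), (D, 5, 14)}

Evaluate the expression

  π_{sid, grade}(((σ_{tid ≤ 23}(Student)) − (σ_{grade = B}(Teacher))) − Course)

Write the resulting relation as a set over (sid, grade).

{(16, D), (3, F), (31, F)}

σ[tid ≤ 23]: keep tuples satisfying tid ≤ 23 → {(D, 16, 6), (F, 3, 5), (F, 31, 23)}
σ[grade = B]: keep tuples satisfying grade = B → {(B, 15, 23), (B, 17, 11)}
Set difference of the two operands is {(D, 16, 6), (F, 3, 5), (F, 31, 23)}.
Set difference of the two operands is {(D, 16, 6), (F, 3, 5), (F, 31, 23)}.
π[sid, grade]: project onto (sid, grade) → {(16, D), (3, F), (31, F)}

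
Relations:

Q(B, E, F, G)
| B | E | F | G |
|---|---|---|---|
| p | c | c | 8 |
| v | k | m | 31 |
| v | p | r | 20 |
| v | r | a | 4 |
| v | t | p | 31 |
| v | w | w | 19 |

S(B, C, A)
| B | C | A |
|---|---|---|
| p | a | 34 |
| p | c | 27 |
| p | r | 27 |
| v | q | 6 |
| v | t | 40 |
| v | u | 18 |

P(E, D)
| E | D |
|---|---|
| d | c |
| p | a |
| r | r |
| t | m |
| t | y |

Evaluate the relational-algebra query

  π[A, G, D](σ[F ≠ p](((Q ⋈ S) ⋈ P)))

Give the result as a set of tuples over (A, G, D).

Q ⋈ S (natural join on B): {(p, c, c, 8, a, 34), (p, c, c, 8, c, 27), (p, c, c, 8, r, 27), (v, k, m, 31, q, 6), (v, k, m, 31, t, 40), (v, k, m, 31, u, 18), (v, p, r, 20, q, 6), (v, p, r, 20, t, 40), (v, p, r, 20, u, 18), (v, r, a, 4, q, 6), (v, r, a, 4, t, 40), (v, r, a, 4, u, 18), (v, t, p, 31, q, 6), (v, t, p, 31, t, 40), (v, t, p, 31, u, 18), (v, w, w, 19, q, 6), (v, w, w, 19, t, 40), (v, w, w, 19, u, 18)}
(Q ⋈ S) ⋈ P (natural join on E): {(v, p, r, 20, q, 6, a), (v, p, r, 20, t, 40, a), (v, p, r, 20, u, 18, a), (v, r, a, 4, q, 6, r), (v, r, a, 4, t, 40, r), (v, r, a, 4, u, 18, r), (v, t, p, 31, q, 6, m), (v, t, p, 31, q, 6, y), (v, t, p, 31, t, 40, m), (v, t, p, 31, t, 40, y), (v, t, p, 31, u, 18, m), (v, t, p, 31, u, 18, y)}
Apply σ_{F ≠ p}; surviving tuples: {(v, p, r, 20, q, 6, a), (v, p, r, 20, t, 40, a), (v, p, r, 20, u, 18, a), (v, r, a, 4, q, 6, r), (v, r, a, 4, t, 40, r), (v, r, a, 4, u, 18, r)}
Projecting to A, G, D: {(18, 20, a), (18, 4, r), (40, 20, a), (40, 4, r), (6, 20, a), (6, 4, r)}

{(18, 20, a), (18, 4, r), (40, 20, a), (40, 4, r), (6, 20, a), (6, 4, r)}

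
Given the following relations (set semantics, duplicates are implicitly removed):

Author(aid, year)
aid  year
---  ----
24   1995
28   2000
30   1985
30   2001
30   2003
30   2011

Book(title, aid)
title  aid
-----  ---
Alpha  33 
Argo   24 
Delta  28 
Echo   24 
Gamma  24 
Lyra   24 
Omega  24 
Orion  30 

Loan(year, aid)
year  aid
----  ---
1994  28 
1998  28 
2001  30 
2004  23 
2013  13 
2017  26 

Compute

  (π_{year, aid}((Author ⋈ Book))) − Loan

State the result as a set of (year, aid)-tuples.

Joining Author and Book on aid yields {(24, 1995, Argo), (24, 1995, Echo), (24, 1995, Gamma), (24, 1995, Lyra), (24, 1995, Omega), (28, 2000, Delta), (30, 1985, Orion), (30, 2001, Orion), (30, 2003, Orion), (30, 2011, Orion)}.
Keep only column(s) year, aid (4 duplicate(s) eliminated): {(1985, 30), (1995, 24), (2000, 28), (2001, 30), (2003, 30), (2011, 30)}
Taking the difference: {(1985, 30), (1995, 24), (2000, 28), (2003, 30), (2011, 30)}

{(1985, 30), (1995, 24), (2000, 28), (2003, 30), (2011, 30)}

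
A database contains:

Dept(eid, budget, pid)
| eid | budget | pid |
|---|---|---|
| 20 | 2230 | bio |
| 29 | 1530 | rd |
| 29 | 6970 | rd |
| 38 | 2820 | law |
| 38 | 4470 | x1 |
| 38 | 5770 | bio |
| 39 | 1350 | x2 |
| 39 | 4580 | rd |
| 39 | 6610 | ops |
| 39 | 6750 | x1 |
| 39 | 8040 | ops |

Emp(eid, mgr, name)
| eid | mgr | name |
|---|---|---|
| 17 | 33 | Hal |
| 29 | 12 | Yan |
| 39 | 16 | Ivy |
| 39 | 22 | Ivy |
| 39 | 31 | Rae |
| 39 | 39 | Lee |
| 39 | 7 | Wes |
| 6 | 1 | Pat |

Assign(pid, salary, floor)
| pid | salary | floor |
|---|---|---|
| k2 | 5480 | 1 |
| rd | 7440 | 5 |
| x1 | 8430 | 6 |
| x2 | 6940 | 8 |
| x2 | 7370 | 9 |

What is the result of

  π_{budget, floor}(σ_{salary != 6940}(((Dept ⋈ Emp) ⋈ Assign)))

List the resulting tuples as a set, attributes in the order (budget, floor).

{(1350, 9), (1530, 5), (4580, 5), (6750, 6), (6970, 5)}

Dept ⋈ Emp (natural join on eid): {(29, 1530, rd, 12, Yan), (29, 6970, rd, 12, Yan), (39, 1350, x2, 16, Ivy), (39, 1350, x2, 22, Ivy), (39, 1350, x2, 31, Rae), (39, 1350, x2, 39, Lee), (39, 1350, x2, 7, Wes), (39, 4580, rd, 16, Ivy), (39, 4580, rd, 22, Ivy), (39, 4580, rd, 31, Rae), (39, 4580, rd, 39, Lee), (39, 4580, rd, 7, Wes), (39, 6610, ops, 16, Ivy), (39, 6610, ops, 22, Ivy), (39, 6610, ops, 31, Rae), (39, 6610, ops, 39, Lee), (39, 6610, ops, 7, Wes), (39, 6750, x1, 16, Ivy), (39, 6750, x1, 22, Ivy), (39, 6750, x1, 31, Rae), (39, 6750, x1, 39, Lee), (39, 6750, x1, 7, Wes), (39, 8040, ops, 16, Ivy), (39, 8040, ops, 22, Ivy), (39, 8040, ops, 31, Rae), (39, 8040, ops, 39, Lee), (39, 8040, ops, 7, Wes)}
(Dept ⋈ Emp) ⋈ Assign (natural join on pid): {(29, 1530, rd, 12, Yan, 7440, 5), (29, 6970, rd, 12, Yan, 7440, 5), (39, 1350, x2, 16, Ivy, 6940, 8), (39, 1350, x2, 16, Ivy, 7370, 9), (39, 1350, x2, 22, Ivy, 6940, 8), (39, 1350, x2, 22, Ivy, 7370, 9), (39, 1350, x2, 31, Rae, 6940, 8), (39, 1350, x2, 31, Rae, 7370, 9), (39, 1350, x2, 39, Lee, 6940, 8), (39, 1350, x2, 39, Lee, 7370, 9), (39, 1350, x2, 7, Wes, 6940, 8), (39, 1350, x2, 7, Wes, 7370, 9), (39, 4580, rd, 16, Ivy, 7440, 5), (39, 4580, rd, 22, Ivy, 7440, 5), (39, 4580, rd, 31, Rae, 7440, 5), (39, 4580, rd, 39, Lee, 7440, 5), (39, 4580, rd, 7, Wes, 7440, 5), (39, 6750, x1, 16, Ivy, 8430, 6), (39, 6750, x1, 22, Ivy, 8430, 6), (39, 6750, x1, 31, Rae, 8430, 6), (39, 6750, x1, 39, Lee, 8430, 6), (39, 6750, x1, 7, Wes, 8430, 6)}
σ[salary != 6940]: keep tuples satisfying salary != 6940 → {(29, 1530, rd, 12, Yan, 7440, 5), (29, 6970, rd, 12, Yan, 7440, 5), (39, 1350, x2, 16, Ivy, 7370, 9), (39, 1350, x2, 22, Ivy, 7370, 9), (39, 1350, x2, 31, Rae, 7370, 9), (39, 1350, x2, 39, Lee, 7370, 9), (39, 1350, x2, 7, Wes, 7370, 9), (39, 4580, rd, 16, Ivy, 7440, 5), (39, 4580, rd, 22, Ivy, 7440, 5), (39, 4580, rd, 31, Rae, 7440, 5), (39, 4580, rd, 39, Lee, 7440, 5), (39, 4580, rd, 7, Wes, 7440, 5), (39, 6750, x1, 16, Ivy, 8430, 6), (39, 6750, x1, 22, Ivy, 8430, 6), (39, 6750, x1, 31, Rae, 8430, 6), (39, 6750, x1, 39, Lee, 8430, 6), (39, 6750, x1, 7, Wes, 8430, 6)}
Keep only column(s) budget, floor (12 duplicate(s) eliminated): {(1350, 9), (1530, 5), (4580, 5), (6750, 6), (6970, 5)}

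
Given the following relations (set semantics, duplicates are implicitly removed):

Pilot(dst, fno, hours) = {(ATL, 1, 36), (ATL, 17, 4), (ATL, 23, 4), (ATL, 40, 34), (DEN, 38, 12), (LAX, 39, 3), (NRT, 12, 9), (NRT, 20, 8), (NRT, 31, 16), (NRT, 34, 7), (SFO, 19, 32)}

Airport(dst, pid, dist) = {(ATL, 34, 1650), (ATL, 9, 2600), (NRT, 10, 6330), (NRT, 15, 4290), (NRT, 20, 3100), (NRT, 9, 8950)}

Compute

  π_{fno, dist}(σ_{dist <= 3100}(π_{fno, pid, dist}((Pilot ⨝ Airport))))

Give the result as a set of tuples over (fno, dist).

Natural join on dst: {(ATL, 1, 36, 34, 1650), (ATL, 1, 36, 9, 2600), (ATL, 17, 4, 34, 1650), (ATL, 17, 4, 9, 2600), (ATL, 23, 4, 34, 1650), (ATL, 23, 4, 9, 2600), (ATL, 40, 34, 34, 1650), (ATL, 40, 34, 9, 2600), (NRT, 12, 9, 10, 6330), (NRT, 12, 9, 15, 4290), (NRT, 12, 9, 20, 3100), (NRT, 12, 9, 9, 8950), (NRT, 20, 8, 10, 6330), (NRT, 20, 8, 15, 4290), (NRT, 20, 8, 20, 3100), (NRT, 20, 8, 9, 8950), (NRT, 31, 16, 10, 6330), (NRT, 31, 16, 15, 4290), (NRT, 31, 16, 20, 3100), (NRT, 31, 16, 9, 8950), (NRT, 34, 7, 10, 6330), (NRT, 34, 7, 15, 4290), (NRT, 34, 7, 20, 3100), (NRT, 34, 7, 9, 8950)}
Keep only column(s) fno, pid, dist: {(1, 34, 1650), (1, 9, 2600), (12, 10, 6330), (12, 15, 4290), (12, 20, 3100), (12, 9, 8950), (17, 34, 1650), (17, 9, 2600), (20, 10, 6330), (20, 15, 4290), (20, 20, 3100), (20, 9, 8950), (23, 34, 1650), (23, 9, 2600), (31, 10, 6330), (31, 15, 4290), (31, 20, 3100), (31, 9, 8950), (34, 10, 6330), (34, 15, 4290), (34, 20, 3100), (34, 9, 8950), (40, 34, 1650), (40, 9, 2600)}
Filtering on dist <= 3100 leaves {(1, 34, 1650), (1, 9, 2600), (12, 20, 3100), (17, 34, 1650), (17, 9, 2600), (20, 20, 3100), (23, 34, 1650), (23, 9, 2600), (31, 20, 3100), (34, 20, 3100), (40, 34, 1650), (40, 9, 2600)}.
Keep only column(s) fno, dist: {(1, 1650), (1, 2600), (12, 3100), (17, 1650), (17, 2600), (20, 3100), (23, 1650), (23, 2600), (31, 3100), (34, 3100), (40, 1650), (40, 2600)}

{(1, 1650), (1, 2600), (12, 3100), (17, 1650), (17, 2600), (20, 3100), (23, 1650), (23, 2600), (31, 3100), (34, 3100), (40, 1650), (40, 2600)}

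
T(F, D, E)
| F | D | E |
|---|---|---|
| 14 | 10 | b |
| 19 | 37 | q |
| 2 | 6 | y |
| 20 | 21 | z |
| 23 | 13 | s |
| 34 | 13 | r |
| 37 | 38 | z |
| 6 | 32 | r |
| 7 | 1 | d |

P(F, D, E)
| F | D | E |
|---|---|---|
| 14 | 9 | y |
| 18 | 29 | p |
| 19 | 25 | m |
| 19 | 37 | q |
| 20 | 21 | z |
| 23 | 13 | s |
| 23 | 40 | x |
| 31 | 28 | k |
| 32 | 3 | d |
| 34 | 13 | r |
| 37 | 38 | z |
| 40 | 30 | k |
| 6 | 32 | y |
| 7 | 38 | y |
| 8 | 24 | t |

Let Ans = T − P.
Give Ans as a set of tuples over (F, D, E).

{(14, 10, b), (2, 6, y), (6, 32, r), (7, 1, d)}

Difference: {(14, 10, b), (19, 37, q), (2, 6, y), (20, 21, z), (23, 13, s), (34, 13, r), (37, 38, z), (6, 32, r), (7, 1, d)} with {(14, 9, y), (18, 29, p), (19, 25, m), (19, 37, q), (20, 21, z), (23, 13, s), (23, 40, x), (31, 28, k), (32, 3, d), (34, 13, r), (37, 38, z), (40, 30, k), (6, 32, y), (7, 38, y), (8, 24, t)} → {(14, 10, b), (2, 6, y), (6, 32, r), (7, 1, d)}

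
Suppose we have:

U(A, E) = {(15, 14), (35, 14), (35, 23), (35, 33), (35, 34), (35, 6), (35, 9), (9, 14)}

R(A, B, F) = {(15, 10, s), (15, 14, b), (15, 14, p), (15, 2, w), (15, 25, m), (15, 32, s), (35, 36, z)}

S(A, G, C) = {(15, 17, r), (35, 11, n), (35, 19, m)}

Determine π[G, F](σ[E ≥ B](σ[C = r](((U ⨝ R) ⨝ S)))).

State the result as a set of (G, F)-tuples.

{(17, b), (17, p), (17, s), (17, w)}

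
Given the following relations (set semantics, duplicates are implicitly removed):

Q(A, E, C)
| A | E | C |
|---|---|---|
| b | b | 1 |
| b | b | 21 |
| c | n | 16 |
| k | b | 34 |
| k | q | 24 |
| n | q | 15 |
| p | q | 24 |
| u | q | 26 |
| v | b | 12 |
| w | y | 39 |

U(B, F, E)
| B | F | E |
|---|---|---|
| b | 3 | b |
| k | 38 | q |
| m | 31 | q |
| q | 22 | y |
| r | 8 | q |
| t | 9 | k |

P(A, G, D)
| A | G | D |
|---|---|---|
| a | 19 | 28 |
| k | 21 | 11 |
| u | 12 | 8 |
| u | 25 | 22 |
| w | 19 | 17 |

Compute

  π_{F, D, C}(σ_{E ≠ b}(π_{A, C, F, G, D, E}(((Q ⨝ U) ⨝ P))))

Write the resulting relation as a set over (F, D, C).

{(22, 17, 39), (31, 11, 24), (31, 22, 26), (31, 8, 26), (38, 11, 24), (38, 22, 26), (38, 8, 26), (8, 11, 24), (8, 22, 26), (8, 8, 26)}

Natural join on E: {(b, b, 1, b, 3), (b, b, 21, b, 3), (k, b, 34, b, 3), (k, q, 24, k, 38), (k, q, 24, m, 31), (k, q, 24, r, 8), (n, q, 15, k, 38), (n, q, 15, m, 31), (n, q, 15, r, 8), (p, q, 24, k, 38), (p, q, 24, m, 31), (p, q, 24, r, 8), (u, q, 26, k, 38), (u, q, 26, m, 31), (u, q, 26, r, 8), (v, b, 12, b, 3), (w, y, 39, q, 22)}
Natural join on A: {(k, b, 34, b, 3, 21, 11), (k, q, 24, k, 38, 21, 11), (k, q, 24, m, 31, 21, 11), (k, q, 24, r, 8, 21, 11), (u, q, 26, k, 38, 12, 8), (u, q, 26, k, 38, 25, 22), (u, q, 26, m, 31, 12, 8), (u, q, 26, m, 31, 25, 22), (u, q, 26, r, 8, 12, 8), (u, q, 26, r, 8, 25, 22), (w, y, 39, q, 22, 19, 17)}
π_{A, C, F, G, D, E} gives {(k, 24, 31, 21, 11, q), (k, 24, 38, 21, 11, q), (k, 24, 8, 21, 11, q), (k, 34, 3, 21, 11, b), (u, 26, 31, 12, 8, q), (u, 26, 31, 25, 22, q), (u, 26, 38, 12, 8, q), (u, 26, 38, 25, 22, q), (u, 26, 8, 12, 8, q), (u, 26, 8, 25, 22, q), (w, 39, 22, 19, 17, y)}.
Apply σ_{E ≠ b}; surviving tuples: {(k, 24, 31, 21, 11, q), (k, 24, 38, 21, 11, q), (k, 24, 8, 21, 11, q), (u, 26, 31, 12, 8, q), (u, 26, 31, 25, 22, q), (u, 26, 38, 12, 8, q), (u, 26, 38, 25, 22, q), (u, 26, 8, 12, 8, q), (u, 26, 8, 25, 22, q), (w, 39, 22, 19, 17, y)}
π_{F, D, C} gives {(22, 17, 39), (31, 11, 24), (31, 22, 26), (31, 8, 26), (38, 11, 24), (38, 22, 26), (38, 8, 26), (8, 11, 24), (8, 22, 26), (8, 8, 26)}.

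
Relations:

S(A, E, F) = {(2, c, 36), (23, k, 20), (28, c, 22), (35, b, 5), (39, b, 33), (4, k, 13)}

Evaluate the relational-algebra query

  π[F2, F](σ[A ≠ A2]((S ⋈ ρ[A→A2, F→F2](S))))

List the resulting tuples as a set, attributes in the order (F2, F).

ρ[A→A2, F→F2]: schema becomes (A2, E, F2); tuples unchanged.
S ⋈ ρ[A→A2, F→F2](S) (natural join on E): {(2, c, 36, 2, 36), (2, c, 36, 28, 22), (23, k, 20, 23, 20), (23, k, 20, 4, 13), (28, c, 22, 2, 36), (28, c, 22, 28, 22), (35, b, 5, 35, 5), (35, b, 5, 39, 33), (39, b, 33, 35, 5), (39, b, 33, 39, 33), (4, k, 13, 23, 20), (4, k, 13, 4, 13)}
σ[A ≠ A2]: keep tuples satisfying A ≠ A2 → {(2, c, 36, 28, 22), (23, k, 20, 4, 13), (28, c, 22, 2, 36), (35, b, 5, 39, 33), (39, b, 33, 35, 5), (4, k, 13, 23, 20)}
Keep only column(s) F2, F: {(13, 20), (20, 13), (22, 36), (33, 5), (36, 22), (5, 33)}

{(13, 20), (20, 13), (22, 36), (33, 5), (36, 22), (5, 33)}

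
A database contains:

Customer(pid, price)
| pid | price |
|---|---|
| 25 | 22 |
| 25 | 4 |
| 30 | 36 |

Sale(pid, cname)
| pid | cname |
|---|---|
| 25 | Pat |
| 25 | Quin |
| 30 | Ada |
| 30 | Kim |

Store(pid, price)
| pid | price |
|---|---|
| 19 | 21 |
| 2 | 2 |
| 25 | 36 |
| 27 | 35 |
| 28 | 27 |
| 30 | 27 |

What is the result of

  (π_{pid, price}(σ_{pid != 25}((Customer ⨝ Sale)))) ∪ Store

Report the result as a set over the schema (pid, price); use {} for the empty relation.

{(19, 21), (2, 2), (25, 36), (27, 35), (28, 27), (30, 27), (30, 36)}

Customer ⋈ Sale (natural join on pid): {(25, 22, Pat), (25, 22, Quin), (25, 4, Pat), (25, 4, Quin), (30, 36, Ada), (30, 36, Kim)}
Selection pid != 25: {(30, 36, Ada), (30, 36, Kim)}
Keep only column(s) pid, price (1 duplicate(s) eliminated): {(30, 36)}
Taking the union: {(19, 21), (2, 2), (25, 36), (27, 35), (28, 27), (30, 27), (30, 36)}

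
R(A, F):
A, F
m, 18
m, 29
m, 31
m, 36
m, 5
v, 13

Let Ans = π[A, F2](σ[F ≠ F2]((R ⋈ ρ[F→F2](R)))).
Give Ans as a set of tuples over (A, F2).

ρ[F→F2]: schema becomes (A, F2); tuples unchanged.
Joining R and ρ[F→F2](R) on A yields {(m, 18, 18), (m, 18, 29), (m, 18, 31), (m, 18, 36), (m, 18, 5), (m, 29, 18), (m, 29, 29), (m, 29, 31), (m, 29, 36), (m, 29, 5), (m, 31, 18), (m, 31, 29), (m, 31, 31), (m, 31, 36), (m, 31, 5), (m, 36, 18), (m, 36, 29), (m, 36, 31), (m, 36, 36), (m, 36, 5), (m, 5, 18), (m, 5, 29), (m, 5, 31), (m, 5, 36), (m, 5, 5), (v, 13, 13)}.
Selection F ≠ F2: {(m, 18, 29), (m, 18, 31), (m, 18, 36), (m, 18, 5), (m, 29, 18), (m, 29, 31), (m, 29, 36), (m, 29, 5), (m, 31, 18), (m, 31, 29), (m, 31, 36), (m, 31, 5), (m, 36, 18), (m, 36, 29), (m, 36, 31), (m, 36, 5), (m, 5, 18), (m, 5, 29), (m, 5, 31), (m, 5, 36)}
Projecting to A, F2 (15 duplicate(s) eliminated): {(m, 18), (m, 29), (m, 31), (m, 36), (m, 5)}

{(m, 18), (m, 29), (m, 31), (m, 36), (m, 5)}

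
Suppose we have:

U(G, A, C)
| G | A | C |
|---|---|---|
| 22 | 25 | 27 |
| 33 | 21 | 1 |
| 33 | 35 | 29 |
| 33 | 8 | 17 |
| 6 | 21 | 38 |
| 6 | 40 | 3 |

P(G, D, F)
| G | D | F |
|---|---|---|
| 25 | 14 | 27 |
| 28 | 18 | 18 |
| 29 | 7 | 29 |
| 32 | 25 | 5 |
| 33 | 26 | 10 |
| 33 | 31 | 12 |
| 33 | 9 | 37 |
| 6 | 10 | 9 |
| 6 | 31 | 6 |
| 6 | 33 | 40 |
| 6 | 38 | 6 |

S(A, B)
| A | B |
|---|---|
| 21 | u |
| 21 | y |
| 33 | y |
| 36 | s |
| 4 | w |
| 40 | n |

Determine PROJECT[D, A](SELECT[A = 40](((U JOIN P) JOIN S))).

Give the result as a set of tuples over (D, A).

{(10, 40), (31, 40), (33, 40), (38, 40)}

Joining U and P on G yields {(33, 21, 1, 26, 10), (33, 21, 1, 31, 12), (33, 21, 1, 9, 37), (33, 35, 29, 26, 10), (33, 35, 29, 31, 12), (33, 35, 29, 9, 37), (33, 8, 17, 26, 10), (33, 8, 17, 31, 12), (33, 8, 17, 9, 37), (6, 21, 38, 10, 9), (6, 21, 38, 31, 6), (6, 21, 38, 33, 40), (6, 21, 38, 38, 6), (6, 40, 3, 10, 9), (6, 40, 3, 31, 6), (6, 40, 3, 33, 40), (6, 40, 3, 38, 6)}.
Joining (U JOIN P) and S on A yields {(33, 21, 1, 26, 10, u), (33, 21, 1, 26, 10, y), (33, 21, 1, 31, 12, u), (33, 21, 1, 31, 12, y), (33, 21, 1, 9, 37, u), (33, 21, 1, 9, 37, y), (6, 21, 38, 10, 9, u), (6, 21, 38, 10, 9, y), (6, 21, 38, 31, 6, u), (6, 21, 38, 31, 6, y), (6, 21, 38, 33, 40, u), (6, 21, 38, 33, 40, y), (6, 21, 38, 38, 6, u), (6, 21, 38, 38, 6, y), (6, 40, 3, 10, 9, n), (6, 40, 3, 31, 6, n), (6, 40, 3, 33, 40, n), (6, 40, 3, 38, 6, n)}.
Filtering on A = 40 leaves {(6, 40, 3, 10, 9, n), (6, 40, 3, 31, 6, n), (6, 40, 3, 33, 40, n), (6, 40, 3, 38, 6, n)}.
Projecting to D, A: {(10, 40), (31, 40), (33, 40), (38, 40)}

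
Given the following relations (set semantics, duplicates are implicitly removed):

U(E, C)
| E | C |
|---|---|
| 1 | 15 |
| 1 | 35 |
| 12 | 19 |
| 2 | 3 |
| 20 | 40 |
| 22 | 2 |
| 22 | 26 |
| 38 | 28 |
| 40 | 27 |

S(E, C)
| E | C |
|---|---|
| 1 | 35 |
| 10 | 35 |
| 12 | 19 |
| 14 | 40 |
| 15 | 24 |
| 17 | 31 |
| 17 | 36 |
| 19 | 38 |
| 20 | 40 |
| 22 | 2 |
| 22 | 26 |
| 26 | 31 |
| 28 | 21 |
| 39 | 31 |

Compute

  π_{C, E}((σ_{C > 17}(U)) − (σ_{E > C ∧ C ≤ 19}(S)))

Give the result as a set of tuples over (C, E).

{(19, 12), (26, 22), (27, 40), (28, 38), (35, 1), (40, 20)}

Apply σ_{C > 17}; surviving tuples: {(1, 35), (12, 19), (20, 40), (22, 26), (38, 28), (40, 27)}
Apply σ_{E > C ∧ C ≤ 19}; surviving tuples: {(22, 2)}
Set difference of the two operands is {(1, 35), (12, 19), (20, 40), (22, 26), (38, 28), (40, 27)}.
π[C, E]: project onto (C, E) → {(19, 12), (26, 22), (27, 40), (28, 38), (35, 1), (40, 20)}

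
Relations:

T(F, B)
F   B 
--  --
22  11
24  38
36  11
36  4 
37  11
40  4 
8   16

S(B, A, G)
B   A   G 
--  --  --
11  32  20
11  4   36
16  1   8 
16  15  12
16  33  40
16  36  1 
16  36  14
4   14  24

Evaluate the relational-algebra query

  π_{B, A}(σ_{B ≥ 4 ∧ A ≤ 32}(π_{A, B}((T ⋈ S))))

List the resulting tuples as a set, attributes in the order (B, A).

Joining T and S on B yields {(22, 11, 32, 20), (22, 11, 4, 36), (36, 11, 32, 20), (36, 11, 4, 36), (36, 4, 14, 24), (37, 11, 32, 20), (37, 11, 4, 36), (40, 4, 14, 24), (8, 16, 1, 8), (8, 16, 15, 12), (8, 16, 33, 40), (8, 16, 36, 1), (8, 16, 36, 14)}.
π_{A, B} gives {(1, 16), (14, 4), (15, 16), (32, 11), (33, 16), (36, 16), (4, 11)} (6 duplicate(s) eliminated).
Selection B ≥ 4 ∧ A ≤ 32: {(1, 16), (14, 4), (15, 16), (32, 11), (4, 11)}
π_{B, A} gives {(11, 32), (11, 4), (16, 1), (16, 15), (4, 14)}.

{(11, 32), (11, 4), (16, 1), (16, 15), (4, 14)}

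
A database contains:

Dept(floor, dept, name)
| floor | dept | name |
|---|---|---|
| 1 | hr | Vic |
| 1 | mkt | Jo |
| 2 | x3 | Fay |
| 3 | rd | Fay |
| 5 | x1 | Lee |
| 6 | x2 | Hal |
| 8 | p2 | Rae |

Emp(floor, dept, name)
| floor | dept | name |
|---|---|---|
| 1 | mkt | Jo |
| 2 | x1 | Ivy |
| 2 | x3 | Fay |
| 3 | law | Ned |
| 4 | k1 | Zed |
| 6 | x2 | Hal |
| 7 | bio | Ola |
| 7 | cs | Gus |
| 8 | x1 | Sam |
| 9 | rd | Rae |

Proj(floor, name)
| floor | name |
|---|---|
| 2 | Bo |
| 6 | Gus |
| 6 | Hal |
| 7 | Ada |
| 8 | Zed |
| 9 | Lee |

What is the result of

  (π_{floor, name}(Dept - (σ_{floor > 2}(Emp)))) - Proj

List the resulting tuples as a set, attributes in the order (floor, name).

{(1, Jo), (1, Vic), (2, Fay), (3, Fay), (5, Lee), (8, Rae)}

Apply σ_{floor > 2}; surviving tuples: {(3, law, Ned), (4, k1, Zed), (6, x2, Hal), (7, bio, Ola), (7, cs, Gus), (8, x1, Sam), (9, rd, Rae)}
Difference: {(1, hr, Vic), (1, mkt, Jo), (2, x3, Fay), (3, rd, Fay), (5, x1, Lee), (6, x2, Hal), (8, p2, Rae)} with {(3, law, Ned), (4, k1, Zed), (6, x2, Hal), (7, bio, Ola), (7, cs, Gus), (8, x1, Sam), (9, rd, Rae)} → {(1, hr, Vic), (1, mkt, Jo), (2, x3, Fay), (3, rd, Fay), (5, x1, Lee), (8, p2, Rae)}
Projecting to floor, name: {(1, Jo), (1, Vic), (2, Fay), (3, Fay), (5, Lee), (8, Rae)}
Difference: {(1, Jo), (1, Vic), (2, Fay), (3, Fay), (5, Lee), (8, Rae)} with {(2, Bo), (6, Gus), (6, Hal), (7, Ada), (8, Zed), (9, Lee)} → {(1, Jo), (1, Vic), (2, Fay), (3, Fay), (5, Lee), (8, Rae)}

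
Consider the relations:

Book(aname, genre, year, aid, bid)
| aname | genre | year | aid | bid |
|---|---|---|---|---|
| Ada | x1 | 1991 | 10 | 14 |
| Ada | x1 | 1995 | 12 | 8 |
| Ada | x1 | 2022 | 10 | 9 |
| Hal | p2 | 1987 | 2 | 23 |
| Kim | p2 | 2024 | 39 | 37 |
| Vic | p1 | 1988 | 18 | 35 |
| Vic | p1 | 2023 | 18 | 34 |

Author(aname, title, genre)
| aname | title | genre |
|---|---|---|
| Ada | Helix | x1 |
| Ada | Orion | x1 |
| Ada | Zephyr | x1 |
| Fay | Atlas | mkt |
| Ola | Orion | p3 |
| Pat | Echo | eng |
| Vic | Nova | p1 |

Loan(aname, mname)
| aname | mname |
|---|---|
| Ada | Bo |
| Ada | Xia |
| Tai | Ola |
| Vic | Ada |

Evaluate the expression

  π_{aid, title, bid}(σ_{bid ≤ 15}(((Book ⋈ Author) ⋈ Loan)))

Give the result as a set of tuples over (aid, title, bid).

{(10, Helix, 14), (10, Helix, 9), (10, Orion, 14), (10, Orion, 9), (10, Zephyr, 14), (10, Zephyr, 9), (12, Helix, 8), (12, Orion, 8), (12, Zephyr, 8)}

Book ⋈ Author (natural join on aname, genre): {(Ada, x1, 1991, 10, 14, Helix), (Ada, x1, 1991, 10, 14, Orion), (Ada, x1, 1991, 10, 14, Zephyr), (Ada, x1, 1995, 12, 8, Helix), (Ada, x1, 1995, 12, 8, Orion), (Ada, x1, 1995, 12, 8, Zephyr), (Ada, x1, 2022, 10, 9, Helix), (Ada, x1, 2022, 10, 9, Orion), (Ada, x1, 2022, 10, 9, Zephyr), (Vic, p1, 1988, 18, 35, Nova), (Vic, p1, 2023, 18, 34, Nova)}
(Book ⋈ Author) ⋈ Loan (natural join on aname): {(Ada, x1, 1991, 10, 14, Helix, Bo), (Ada, x1, 1991, 10, 14, Helix, Xia), (Ada, x1, 1991, 10, 14, Orion, Bo), (Ada, x1, 1991, 10, 14, Orion, Xia), (Ada, x1, 1991, 10, 14, Zephyr, Bo), (Ada, x1, 1991, 10, 14, Zephyr, Xia), (Ada, x1, 1995, 12, 8, Helix, Bo), (Ada, x1, 1995, 12, 8, Helix, Xia), (Ada, x1, 1995, 12, 8, Orion, Bo), (Ada, x1, 1995, 12, 8, Orion, Xia), (Ada, x1, 1995, 12, 8, Zephyr, Bo), (Ada, x1, 1995, 12, 8, Zephyr, Xia), (Ada, x1, 2022, 10, 9, Helix, Bo), (Ada, x1, 2022, 10, 9, Helix, Xia), (Ada, x1, 2022, 10, 9, Orion, Bo), (Ada, x1, 2022, 10, 9, Orion, Xia), (Ada, x1, 2022, 10, 9, Zephyr, Bo), (Ada, x1, 2022, 10, 9, Zephyr, Xia), (Vic, p1, 1988, 18, 35, Nova, Ada), (Vic, p1, 2023, 18, 34, Nova, Ada)}
Filtering on bid ≤ 15 leaves {(Ada, x1, 1991, 10, 14, Helix, Bo), (Ada, x1, 1991, 10, 14, Helix, Xia), (Ada, x1, 1991, 10, 14, Orion, Bo), (Ada, x1, 1991, 10, 14, Orion, Xia), (Ada, x1, 1991, 10, 14, Zephyr, Bo), (Ada, x1, 1991, 10, 14, Zephyr, Xia), (Ada, x1, 1995, 12, 8, Helix, Bo), (Ada, x1, 1995, 12, 8, Helix, Xia), (Ada, x1, 1995, 12, 8, Orion, Bo), (Ada, x1, 1995, 12, 8, Orion, Xia), (Ada, x1, 1995, 12, 8, Zephyr, Bo), (Ada, x1, 1995, 12, 8, Zephyr, Xia), (Ada, x1, 2022, 10, 9, Helix, Bo), (Ada, x1, 2022, 10, 9, Helix, Xia), (Ada, x1, 2022, 10, 9, Orion, Bo), (Ada, x1, 2022, 10, 9, Orion, Xia), (Ada, x1, 2022, 10, 9, Zephyr, Bo), (Ada, x1, 2022, 10, 9, Zephyr, Xia)}.
π_{aid, title, bid} gives {(10, Helix, 14), (10, Helix, 9), (10, Orion, 14), (10, Orion, 9), (10, Zephyr, 14), (10, Zephyr, 9), (12, Helix, 8), (12, Orion, 8), (12, Zephyr, 8)} (9 duplicate(s) eliminated).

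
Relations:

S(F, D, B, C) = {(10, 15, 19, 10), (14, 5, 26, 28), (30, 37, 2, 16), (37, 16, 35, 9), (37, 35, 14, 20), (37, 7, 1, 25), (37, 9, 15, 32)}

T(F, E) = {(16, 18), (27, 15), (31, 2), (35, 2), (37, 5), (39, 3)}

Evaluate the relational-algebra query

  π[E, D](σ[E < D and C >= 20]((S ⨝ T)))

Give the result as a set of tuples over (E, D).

S ⋈ T (natural join on F): {(37, 16, 35, 9, 5), (37, 35, 14, 20, 5), (37, 7, 1, 25, 5), (37, 9, 15, 32, 5)}
Filtering on E < D and C >= 20 leaves {(37, 35, 14, 20, 5), (37, 7, 1, 25, 5), (37, 9, 15, 32, 5)}.
π[E, D]: project onto (E, D) → {(5, 35), (5, 7), (5, 9)}

{(5, 35), (5, 7), (5, 9)}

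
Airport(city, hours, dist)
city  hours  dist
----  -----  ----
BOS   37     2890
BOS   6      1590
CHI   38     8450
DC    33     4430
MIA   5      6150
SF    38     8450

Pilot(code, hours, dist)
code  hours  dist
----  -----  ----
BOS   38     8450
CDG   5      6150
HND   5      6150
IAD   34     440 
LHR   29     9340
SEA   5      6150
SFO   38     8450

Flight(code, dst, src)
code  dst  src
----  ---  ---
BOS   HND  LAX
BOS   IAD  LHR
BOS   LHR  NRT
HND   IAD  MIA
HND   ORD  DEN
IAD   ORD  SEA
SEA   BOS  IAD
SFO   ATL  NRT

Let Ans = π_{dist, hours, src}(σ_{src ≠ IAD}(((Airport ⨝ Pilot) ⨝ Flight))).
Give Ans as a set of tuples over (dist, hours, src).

Joining Airport and Pilot on hours, dist yields {(CHI, 38, 8450, BOS), (CHI, 38, 8450, SFO), (MIA, 5, 6150, CDG), (MIA, 5, 6150, HND), (MIA, 5, 6150, SEA), (SF, 38, 8450, BOS), (SF, 38, 8450, SFO)}.
Joining (Airport ⨝ Pilot) and Flight on code yields {(CHI, 38, 8450, BOS, HND, LAX), (CHI, 38, 8450, BOS, IAD, LHR), (CHI, 38, 8450, BOS, LHR, NRT), (CHI, 38, 8450, SFO, ATL, NRT), (MIA, 5, 6150, HND, IAD, MIA), (MIA, 5, 6150, HND, ORD, DEN), (MIA, 5, 6150, SEA, BOS, IAD), (SF, 38, 8450, BOS, HND, LAX), (SF, 38, 8450, BOS, IAD, LHR), (SF, 38, 8450, BOS, LHR, NRT), (SF, 38, 8450, SFO, ATL, NRT)}.
Selection src ≠ IAD: {(CHI, 38, 8450, BOS, HND, LAX), (CHI, 38, 8450, BOS, IAD, LHR), (CHI, 38, 8450, BOS, LHR, NRT), (CHI, 38, 8450, SFO, ATL, NRT), (MIA, 5, 6150, HND, IAD, MIA), (MIA, 5, 6150, HND, ORD, DEN), (SF, 38, 8450, BOS, HND, LAX), (SF, 38, 8450, BOS, IAD, LHR), (SF, 38, 8450, BOS, LHR, NRT), (SF, 38, 8450, SFO, ATL, NRT)}
π[dist, hours, src]: project onto (dist, hours, src) (5 duplicate(s) eliminated) → {(6150, 5, DEN), (6150, 5, MIA), (8450, 38, LAX), (8450, 38, LHR), (8450, 38, NRT)}

{(6150, 5, DEN), (6150, 5, MIA), (8450, 38, LAX), (8450, 38, LHR), (8450, 38, NRT)}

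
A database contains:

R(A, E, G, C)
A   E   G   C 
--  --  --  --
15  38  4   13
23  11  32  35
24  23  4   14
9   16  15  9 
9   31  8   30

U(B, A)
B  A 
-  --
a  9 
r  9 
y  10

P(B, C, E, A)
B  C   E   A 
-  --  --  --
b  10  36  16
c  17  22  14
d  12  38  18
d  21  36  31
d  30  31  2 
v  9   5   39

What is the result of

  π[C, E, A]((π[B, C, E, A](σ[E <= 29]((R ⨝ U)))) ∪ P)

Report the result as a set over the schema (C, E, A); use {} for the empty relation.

Natural join on A: {(9, 16, 15, 9, a), (9, 16, 15, 9, r), (9, 31, 8, 30, a), (9, 31, 8, 30, r)}
Filtering on E <= 29 leaves {(9, 16, 15, 9, a), (9, 16, 15, 9, r)}.
Projecting to B, C, E, A: {(a, 9, 16, 9), (r, 9, 16, 9)}
Set union of the two operands is {(a, 9, 16, 9), (b, 10, 36, 16), (c, 17, 22, 14), (d, 12, 38, 18), (d, 21, 36, 31), (d, 30, 31, 2), (r, 9, 16, 9), (v, 9, 5, 39)}.
Projecting to C, E, A (1 duplicate(s) eliminated): {(10, 36, 16), (12, 38, 18), (17, 22, 14), (21, 36, 31), (30, 31, 2), (9, 16, 9), (9, 5, 39)}

{(10, 36, 16), (12, 38, 18), (17, 22, 14), (21, 36, 31), (30, 31, 2), (9, 16, 9), (9, 5, 39)}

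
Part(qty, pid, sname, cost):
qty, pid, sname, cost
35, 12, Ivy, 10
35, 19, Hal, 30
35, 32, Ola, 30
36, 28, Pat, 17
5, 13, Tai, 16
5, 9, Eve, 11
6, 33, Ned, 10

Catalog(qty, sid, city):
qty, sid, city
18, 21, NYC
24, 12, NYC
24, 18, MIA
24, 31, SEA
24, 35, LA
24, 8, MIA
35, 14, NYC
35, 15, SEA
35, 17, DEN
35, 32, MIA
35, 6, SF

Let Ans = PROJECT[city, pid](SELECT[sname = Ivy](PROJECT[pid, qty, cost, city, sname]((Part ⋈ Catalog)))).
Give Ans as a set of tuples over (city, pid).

{(DEN, 12), (MIA, 12), (NYC, 12), (SEA, 12), (SF, 12)}

Joining Part and Catalog on qty yields {(35, 12, Ivy, 10, 14, NYC), (35, 12, Ivy, 10, 15, SEA), (35, 12, Ivy, 10, 17, DEN), (35, 12, Ivy, 10, 32, MIA), (35, 12, Ivy, 10, 6, SF), (35, 19, Hal, 30, 14, NYC), (35, 19, Hal, 30, 15, SEA), (35, 19, Hal, 30, 17, DEN), (35, 19, Hal, 30, 32, MIA), (35, 19, Hal, 30, 6, SF), (35, 32, Ola, 30, 14, NYC), (35, 32, Ola, 30, 15, SEA), (35, 32, Ola, 30, 17, DEN), (35, 32, Ola, 30, 32, MIA), (35, 32, Ola, 30, 6, SF)}.
Projecting to pid, qty, cost, city, sname: {(12, 35, 10, DEN, Ivy), (12, 35, 10, MIA, Ivy), (12, 35, 10, NYC, Ivy), (12, 35, 10, SEA, Ivy), (12, 35, 10, SF, Ivy), (19, 35, 30, DEN, Hal), (19, 35, 30, MIA, Hal), (19, 35, 30, NYC, Hal), (19, 35, 30, SEA, Hal), (19, 35, 30, SF, Hal), (32, 35, 30, DEN, Ola), (32, 35, 30, MIA, Ola), (32, 35, 30, NYC, Ola), (32, 35, 30, SEA, Ola), (32, 35, 30, SF, Ola)}
Selection sname = Ivy: {(12, 35, 10, DEN, Ivy), (12, 35, 10, MIA, Ivy), (12, 35, 10, NYC, Ivy), (12, 35, 10, SEA, Ivy), (12, 35, 10, SF, Ivy)}
Projecting to city, pid: {(DEN, 12), (MIA, 12), (NYC, 12), (SEA, 12), (SF, 12)}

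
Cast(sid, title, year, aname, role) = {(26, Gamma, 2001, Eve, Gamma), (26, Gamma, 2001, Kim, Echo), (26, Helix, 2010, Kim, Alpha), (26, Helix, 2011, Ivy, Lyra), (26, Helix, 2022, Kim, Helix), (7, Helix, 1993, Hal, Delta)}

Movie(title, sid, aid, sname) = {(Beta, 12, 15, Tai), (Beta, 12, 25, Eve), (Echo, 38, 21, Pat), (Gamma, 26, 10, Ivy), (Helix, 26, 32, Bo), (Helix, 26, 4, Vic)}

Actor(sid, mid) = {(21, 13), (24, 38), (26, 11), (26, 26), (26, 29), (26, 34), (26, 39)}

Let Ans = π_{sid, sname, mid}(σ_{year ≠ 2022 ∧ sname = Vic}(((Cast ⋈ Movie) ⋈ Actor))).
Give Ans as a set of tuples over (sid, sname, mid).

{(26, Vic, 11), (26, Vic, 26), (26, Vic, 29), (26, Vic, 34), (26, Vic, 39)}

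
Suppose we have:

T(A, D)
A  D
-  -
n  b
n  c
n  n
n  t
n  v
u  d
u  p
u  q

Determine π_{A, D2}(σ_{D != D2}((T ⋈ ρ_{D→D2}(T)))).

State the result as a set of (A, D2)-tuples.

{(n, b), (n, c), (n, n), (n, t), (n, v), (u, d), (u, p), (u, q)}

ρ[D→D2]: schema becomes (A, D2); tuples unchanged.
Joining T and ρ_{D→D2}(T) on A yields {(n, b, b), (n, b, c), (n, b, n), (n, b, t), (n, b, v), (n, c, b), (n, c, c), (n, c, n), (n, c, t), (n, c, v), (n, n, b), (n, n, c), (n, n, n), (n, n, t), (n, n, v), (n, t, b), (n, t, c), (n, t, n), (n, t, t), (n, t, v), (n, v, b), (n, v, c), (n, v, n), (n, v, t), (n, v, v), (u, d, d), (u, d, p), (u, d, q), (u, p, d), (u, p, p), (u, p, q), (u, q, d), (u, q, p), (u, q, q)}.
Filtering on D != D2 leaves {(n, b, c), (n, b, n), (n, b, t), (n, b, v), (n, c, b), (n, c, n), (n, c, t), (n, c, v), (n, n, b), (n, n, c), (n, n, t), (n, n, v), (n, t, b), (n, t, c), (n, t, n), (n, t, v), (n, v, b), (n, v, c), (n, v, n), (n, v, t), (u, d, p), (u, d, q), (u, p, d), (u, p, q), (u, q, d), (u, q, p)}.
π[A, D2]: project onto (A, D2) (18 duplicate(s) eliminated) → {(n, b), (n, c), (n, n), (n, t), (n, v), (u, d), (u, p), (u, q)}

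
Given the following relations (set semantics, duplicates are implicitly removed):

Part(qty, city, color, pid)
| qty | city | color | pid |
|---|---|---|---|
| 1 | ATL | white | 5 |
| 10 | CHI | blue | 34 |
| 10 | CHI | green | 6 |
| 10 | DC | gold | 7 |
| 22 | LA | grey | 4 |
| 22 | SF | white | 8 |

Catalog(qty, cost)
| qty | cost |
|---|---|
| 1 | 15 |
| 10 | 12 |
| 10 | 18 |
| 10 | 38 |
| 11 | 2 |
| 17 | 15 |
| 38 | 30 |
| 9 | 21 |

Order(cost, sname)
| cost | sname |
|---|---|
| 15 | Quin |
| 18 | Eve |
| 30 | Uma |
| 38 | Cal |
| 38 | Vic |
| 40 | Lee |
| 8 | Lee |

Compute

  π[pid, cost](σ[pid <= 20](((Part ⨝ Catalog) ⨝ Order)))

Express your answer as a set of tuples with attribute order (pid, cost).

{(5, 15), (6, 18), (6, 38), (7, 18), (7, 38)}

Part ⋈ Catalog (natural join on qty): {(1, ATL, white, 5, 15), (10, CHI, blue, 34, 12), (10, CHI, blue, 34, 18), (10, CHI, blue, 34, 38), (10, CHI, green, 6, 12), (10, CHI, green, 6, 18), (10, CHI, green, 6, 38), (10, DC, gold, 7, 12), (10, DC, gold, 7, 18), (10, DC, gold, 7, 38)}
(Part ⨝ Catalog) ⋈ Order (natural join on cost): {(1, ATL, white, 5, 15, Quin), (10, CHI, blue, 34, 18, Eve), (10, CHI, blue, 34, 38, Cal), (10, CHI, blue, 34, 38, Vic), (10, CHI, green, 6, 18, Eve), (10, CHI, green, 6, 38, Cal), (10, CHI, green, 6, 38, Vic), (10, DC, gold, 7, 18, Eve), (10, DC, gold, 7, 38, Cal), (10, DC, gold, 7, 38, Vic)}
σ[pid <= 20]: keep tuples satisfying pid <= 20 → {(1, ATL, white, 5, 15, Quin), (10, CHI, green, 6, 18, Eve), (10, CHI, green, 6, 38, Cal), (10, CHI, green, 6, 38, Vic), (10, DC, gold, 7, 18, Eve), (10, DC, gold, 7, 38, Cal), (10, DC, gold, 7, 38, Vic)}
π_{pid, cost} gives {(5, 15), (6, 18), (6, 38), (7, 18), (7, 38)} (2 duplicate(s) eliminated).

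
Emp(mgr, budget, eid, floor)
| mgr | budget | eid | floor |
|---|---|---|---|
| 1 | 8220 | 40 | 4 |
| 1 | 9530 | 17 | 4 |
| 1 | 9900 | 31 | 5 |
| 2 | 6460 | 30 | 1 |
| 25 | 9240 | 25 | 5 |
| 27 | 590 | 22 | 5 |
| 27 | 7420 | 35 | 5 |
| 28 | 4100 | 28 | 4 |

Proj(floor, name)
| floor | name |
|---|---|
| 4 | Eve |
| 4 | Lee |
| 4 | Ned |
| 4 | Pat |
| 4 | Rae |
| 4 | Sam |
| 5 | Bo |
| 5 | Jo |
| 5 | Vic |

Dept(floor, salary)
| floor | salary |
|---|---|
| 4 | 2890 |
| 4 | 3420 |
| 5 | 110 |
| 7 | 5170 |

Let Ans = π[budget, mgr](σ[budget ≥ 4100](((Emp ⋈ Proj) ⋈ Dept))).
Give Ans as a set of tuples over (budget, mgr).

Natural join on floor: {(1, 8220, 40, 4, Eve), (1, 8220, 40, 4, Lee), (1, 8220, 40, 4, Ned), (1, 8220, 40, 4, Pat), (1, 8220, 40, 4, Rae), (1, 8220, 40, 4, Sam), (1, 9530, 17, 4, Eve), (1, 9530, 17, 4, Lee), (1, 9530, 17, 4, Ned), (1, 9530, 17, 4, Pat), (1, 9530, 17, 4, Rae), (1, 9530, 17, 4, Sam), (1, 9900, 31, 5, Bo), (1, 9900, 31, 5, Jo), (1, 9900, 31, 5, Vic), (25, 9240, 25, 5, Bo), (25, 9240, 25, 5, Jo), (25, 9240, 25, 5, Vic), (27, 590, 22, 5, Bo), (27, 590, 22, 5, Jo), (27, 590, 22, 5, Vic), (27, 7420, 35, 5, Bo), (27, 7420, 35, 5, Jo), (27, 7420, 35, 5, Vic), (28, 4100, 28, 4, Eve), (28, 4100, 28, 4, Lee), (28, 4100, 28, 4, Ned), (28, 4100, 28, 4, Pat), (28, 4100, 28, 4, Rae), (28, 4100, 28, 4, Sam)}
Natural join on floor: {(1, 8220, 40, 4, Eve, 2890), (1, 8220, 40, 4, Eve, 3420), (1, 8220, 40, 4, Lee, 2890), (1, 8220, 40, 4, Lee, 3420), (1, 8220, 40, 4, Ned, 2890), (1, 8220, 40, 4, Ned, 3420), (1, 8220, 40, 4, Pat, 2890), (1, 8220, 40, 4, Pat, 3420), (1, 8220, 40, 4, Rae, 2890), (1, 8220, 40, 4, Rae, 3420), (1, 8220, 40, 4, Sam, 2890), (1, 8220, 40, 4, Sam, 3420), (1, 9530, 17, 4, Eve, 2890), (1, 9530, 17, 4, Eve, 3420), (1, 9530, 17, 4, Lee, 2890), (1, 9530, 17, 4, Lee, 3420), (1, 9530, 17, 4, Ned, 2890), (1, 9530, 17, 4, Ned, 3420), (1, 9530, 17, 4, Pat, 2890), (1, 9530, 17, 4, Pat, 3420), (1, 9530, 17, 4, Rae, 2890), (1, 9530, 17, 4, Rae, 3420), (1, 9530, 17, 4, Sam, 2890), (1, 9530, 17, 4, Sam, 3420), (1, 9900, 31, 5, Bo, 110), (1, 9900, 31, 5, Jo, 110), (1, 9900, 31, 5, Vic, 110), (25, 9240, 25, 5, Bo, 110), (25, 9240, 25, 5, Jo, 110), (25, 9240, 25, 5, Vic, 110), (27, 590, 22, 5, Bo, 110), (27, 590, 22, 5, Jo, 110), (27, 590, 22, 5, Vic, 110), (27, 7420, 35, 5, Bo, 110), (27, 7420, 35, 5, Jo, 110), (27, 7420, 35, 5, Vic, 110), (28, 4100, 28, 4, Eve, 2890), (28, 4100, 28, 4, Eve, 3420), (28, 4100, 28, 4, Lee, 2890), (28, 4100, 28, 4, Lee, 3420), (28, 4100, 28, 4, Ned, 2890), (28, 4100, 28, 4, Ned, 3420), (28, 4100, 28, 4, Pat, 2890), (28, 4100, 28, 4, Pat, 3420), (28, 4100, 28, 4, Rae, 2890), (28, 4100, 28, 4, Rae, 3420), (28, 4100, 28, 4, Sam, 2890), (28, 4100, 28, 4, Sam, 3420)}
σ[budget ≥ 4100]: keep tuples satisfying budget ≥ 4100 → {(1, 8220, 40, 4, Eve, 2890), (1, 8220, 40, 4, Eve, 3420), (1, 8220, 40, 4, Lee, 2890), (1, 8220, 40, 4, Lee, 3420), (1, 8220, 40, 4, Ned, 2890), (1, 8220, 40, 4, Ned, 3420), (1, 8220, 40, 4, Pat, 2890), (1, 8220, 40, 4, Pat, 3420), (1, 8220, 40, 4, Rae, 2890), (1, 8220, 40, 4, Rae, 3420), (1, 8220, 40, 4, Sam, 2890), (1, 8220, 40, 4, Sam, 3420), (1, 9530, 17, 4, Eve, 2890), (1, 9530, 17, 4, Eve, 3420), (1, 9530, 17, 4, Lee, 2890), (1, 9530, 17, 4, Lee, 3420), (1, 9530, 17, 4, Ned, 2890), (1, 9530, 17, 4, Ned, 3420), (1, 9530, 17, 4, Pat, 2890), (1, 9530, 17, 4, Pat, 3420), (1, 9530, 17, 4, Rae, 2890), (1, 9530, 17, 4, Rae, 3420), (1, 9530, 17, 4, Sam, 2890), (1, 9530, 17, 4, Sam, 3420), (1, 9900, 31, 5, Bo, 110), (1, 9900, 31, 5, Jo, 110), (1, 9900, 31, 5, Vic, 110), (25, 9240, 25, 5, Bo, 110), (25, 9240, 25, 5, Jo, 110), (25, 9240, 25, 5, Vic, 110), (27, 7420, 35, 5, Bo, 110), (27, 7420, 35, 5, Jo, 110), (27, 7420, 35, 5, Vic, 110), (28, 4100, 28, 4, Eve, 2890), (28, 4100, 28, 4, Eve, 3420), (28, 4100, 28, 4, Lee, 2890), (28, 4100, 28, 4, Lee, 3420), (28, 4100, 28, 4, Ned, 2890), (28, 4100, 28, 4, Ned, 3420), (28, 4100, 28, 4, Pat, 2890), (28, 4100, 28, 4, Pat, 3420), (28, 4100, 28, 4, Rae, 2890), (28, 4100, 28, 4, Rae, 3420), (28, 4100, 28, 4, Sam, 2890), (28, 4100, 28, 4, Sam, 3420)}
π_{budget, mgr} gives {(4100, 28), (7420, 27), (8220, 1), (9240, 25), (9530, 1), (9900, 1)} (39 duplicate(s) eliminated).

{(4100, 28), (7420, 27), (8220, 1), (9240, 25), (9530, 1), (9900, 1)}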